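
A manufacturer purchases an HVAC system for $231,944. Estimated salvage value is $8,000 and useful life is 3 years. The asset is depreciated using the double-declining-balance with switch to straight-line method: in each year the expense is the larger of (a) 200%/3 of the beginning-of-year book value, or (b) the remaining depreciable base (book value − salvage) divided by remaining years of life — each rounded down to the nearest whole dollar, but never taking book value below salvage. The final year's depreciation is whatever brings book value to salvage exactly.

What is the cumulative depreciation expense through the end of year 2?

Depreciable base = $231,944 − $8,000 = $223,944.
Year 1: DB = ⌊$231,944 × 200%/3⌋ = $154,629; SL = ⌊$223,944/3⌋ = $74,648 → take DB $154,629. Book value $77,315.
Year 2: DB = ⌊$77,315 × 200%/3⌋ = $51,543; SL = ⌊$69,315/2⌋ = $34,657 → take DB $51,543. Book value $25,772.
Accumulated through year 2 = $231,944 − $25,772 = $206,172.

$206,172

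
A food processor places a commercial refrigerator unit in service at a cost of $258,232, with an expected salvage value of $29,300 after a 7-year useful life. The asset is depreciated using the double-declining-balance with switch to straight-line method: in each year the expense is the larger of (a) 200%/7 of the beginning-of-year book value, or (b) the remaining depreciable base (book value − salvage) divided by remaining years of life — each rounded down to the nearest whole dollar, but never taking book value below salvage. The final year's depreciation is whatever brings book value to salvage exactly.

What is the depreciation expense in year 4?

$26,888

Depreciable base = $258,232 − $29,300 = $228,932.
Year 1: DB = ⌊$258,232 × 200%/7⌋ = $73,780; SL = ⌊$228,932/7⌋ = $32,704 → take DB $73,780. Book value $184,452.
Year 2: DB = ⌊$184,452 × 200%/7⌋ = $52,700; SL = ⌊$155,152/6⌋ = $25,858 → take DB $52,700. Book value $131,752.
Year 3: DB = ⌊$131,752 × 200%/7⌋ = $37,643; SL = ⌊$102,452/5⌋ = $20,490 → take DB $37,643. Book value $94,109.
Year 4: DB = ⌊$94,109 × 200%/7⌋ = $26,888; SL = ⌊$64,809/4⌋ = $16,202 → take DB $26,888. Book value $67,221.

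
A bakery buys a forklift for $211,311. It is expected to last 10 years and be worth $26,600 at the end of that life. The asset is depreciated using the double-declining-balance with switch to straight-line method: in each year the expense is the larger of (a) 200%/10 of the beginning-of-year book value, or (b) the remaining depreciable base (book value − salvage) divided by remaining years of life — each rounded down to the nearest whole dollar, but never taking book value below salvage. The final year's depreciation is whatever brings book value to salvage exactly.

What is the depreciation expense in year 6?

Depreciable base = $211,311 − $26,600 = $184,711.
Year 1: DB = ⌊$211,311 × 200%/10⌋ = $42,262; SL = ⌊$184,711/10⌋ = $18,471 → take DB $42,262. Book value $169,049.
Year 2: DB = ⌊$169,049 × 200%/10⌋ = $33,809; SL = ⌊$142,449/9⌋ = $15,827 → take DB $33,809. Book value $135,240.
Year 3: DB = ⌊$135,240 × 200%/10⌋ = $27,048; SL = ⌊$108,640/8⌋ = $13,580 → take DB $27,048. Book value $108,192.
Year 4: DB = ⌊$108,192 × 200%/10⌋ = $21,638; SL = ⌊$81,592/7⌋ = $11,656 → take DB $21,638. Book value $86,554.
Year 5: DB = ⌊$86,554 × 200%/10⌋ = $17,310; SL = ⌊$59,954/6⌋ = $9,992 → take DB $17,310. Book value $69,244.
Year 6: DB = ⌊$69,244 × 200%/10⌋ = $13,848; SL = ⌊$42,644/5⌋ = $8,528 → take DB $13,848. Book value $55,396.

$13,848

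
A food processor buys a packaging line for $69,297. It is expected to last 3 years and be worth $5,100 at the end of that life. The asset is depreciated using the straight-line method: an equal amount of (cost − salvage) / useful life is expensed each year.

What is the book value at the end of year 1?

Depreciable base = $69,297 − $5,100 = $64,197.
Annual expense = $64,197 / 3 = $21,399.
End of year 1: book value $47,898.

$47,898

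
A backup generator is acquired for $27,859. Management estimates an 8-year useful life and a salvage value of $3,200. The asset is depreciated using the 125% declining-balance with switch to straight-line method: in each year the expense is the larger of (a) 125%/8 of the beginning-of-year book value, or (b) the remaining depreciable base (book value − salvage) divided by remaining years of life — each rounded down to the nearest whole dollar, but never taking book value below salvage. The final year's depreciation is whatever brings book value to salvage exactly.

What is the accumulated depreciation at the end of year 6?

$19,244

Depreciable base = $27,859 − $3,200 = $24,659.
Year 1: DB = ⌊$27,859 × 125%/8⌋ = $4,352; SL = ⌊$24,659/8⌋ = $3,082 → take DB $4,352. Book value $23,507.
Year 2: DB = ⌊$23,507 × 125%/8⌋ = $3,672; SL = ⌊$20,307/7⌋ = $2,901 → take DB $3,672. Book value $19,835.
Year 3: DB = ⌊$19,835 × 125%/8⌋ = $3,099; SL = ⌊$16,635/6⌋ = $2,772 → take DB $3,099. Book value $16,736.
Year 4: DB = ⌊$16,736 × 125%/8⌋ = $2,615; SL = ⌊$13,536/5⌋ = $2,707 → take SL $2,707. Book value $14,029.
Year 5: DB = ⌊$14,029 × 125%/8⌋ = $2,192; SL = ⌊$10,829/4⌋ = $2,707 → take SL $2,707. Book value $11,322.
Year 6: DB = ⌊$11,322 × 125%/8⌋ = $1,769; SL = ⌊$8,122/3⌋ = $2,707 → take SL $2,707. Book value $8,615.
Accumulated through year 6 = $27,859 − $8,615 = $19,244.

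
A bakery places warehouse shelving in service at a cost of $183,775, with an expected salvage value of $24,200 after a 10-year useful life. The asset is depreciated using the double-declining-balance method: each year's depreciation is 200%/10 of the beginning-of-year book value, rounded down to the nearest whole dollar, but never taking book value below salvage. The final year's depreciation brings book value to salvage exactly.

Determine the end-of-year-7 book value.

$38,541

Depreciable base = $183,775 − $24,200 = $159,575.
Year 1: ⌊$183,775 × 200%/10⌋ = $36,755. Book value $147,020.
Year 2: ⌊$147,020 × 200%/10⌋ = $29,404. Book value $117,616.
Year 3: ⌊$117,616 × 200%/10⌋ = $23,523. Book value $94,093.
Year 4: ⌊$94,093 × 200%/10⌋ = $18,818. Book value $75,275.
Year 5: ⌊$75,275 × 200%/10⌋ = $15,055. Book value $60,220.
Year 6: ⌊$60,220 × 200%/10⌋ = $12,044. Book value $48,176.
Year 7: ⌊$48,176 × 200%/10⌋ = $9,635. Book value $38,541.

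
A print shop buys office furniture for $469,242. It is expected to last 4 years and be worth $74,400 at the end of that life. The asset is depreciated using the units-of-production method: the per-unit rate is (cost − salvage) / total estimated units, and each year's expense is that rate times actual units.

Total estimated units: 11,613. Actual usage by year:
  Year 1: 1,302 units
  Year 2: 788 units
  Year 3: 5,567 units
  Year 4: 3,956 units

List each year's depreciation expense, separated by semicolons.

$44,268; $26,792; $189,278; $134,504

Depreciable base = $469,242 − $74,400 = $394,842.
Rate = $394,842 / 11,613 units = $34 per unit.
Year 1: 1,302 × $34 = $44,268. Book value $424,974.
Year 2: 788 × $34 = $26,792. Book value $398,182.
Year 3: 5,567 × $34 = $189,278. Book value $208,904.
Year 4: 3,956 × $34 = $134,504. Book value $74,400.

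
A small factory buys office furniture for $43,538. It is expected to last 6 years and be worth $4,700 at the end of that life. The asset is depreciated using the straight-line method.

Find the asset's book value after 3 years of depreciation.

$24,119

Depreciable base = $43,538 − $4,700 = $38,838.
Annual expense = $38,838 / 6 = $6,473.
End of year 1: book value $37,065.
End of year 2: book value $30,592.
End of year 3: book value $24,119.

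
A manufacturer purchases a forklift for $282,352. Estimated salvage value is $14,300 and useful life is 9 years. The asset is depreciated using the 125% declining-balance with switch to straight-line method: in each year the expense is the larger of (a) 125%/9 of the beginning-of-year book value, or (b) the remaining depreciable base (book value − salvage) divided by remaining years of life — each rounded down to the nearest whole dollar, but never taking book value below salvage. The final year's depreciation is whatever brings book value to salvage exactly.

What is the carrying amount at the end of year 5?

$124,960

Depreciable base = $282,352 − $14,300 = $268,052.
Year 1: DB = ⌊$282,352 × 125%/9⌋ = $39,215; SL = ⌊$268,052/9⌋ = $29,783 → take DB $39,215. Book value $243,137.
Year 2: DB = ⌊$243,137 × 125%/9⌋ = $33,769; SL = ⌊$228,837/8⌋ = $28,604 → take DB $33,769. Book value $209,368.
Year 3: DB = ⌊$209,368 × 125%/9⌋ = $29,078; SL = ⌊$195,068/7⌋ = $27,866 → take DB $29,078. Book value $180,290.
Year 4: DB = ⌊$180,290 × 125%/9⌋ = $25,040; SL = ⌊$165,990/6⌋ = $27,665 → take SL $27,665. Book value $152,625.
Year 5: DB = ⌊$152,625 × 125%/9⌋ = $21,197; SL = ⌊$138,325/5⌋ = $27,665 → take SL $27,665. Book value $124,960.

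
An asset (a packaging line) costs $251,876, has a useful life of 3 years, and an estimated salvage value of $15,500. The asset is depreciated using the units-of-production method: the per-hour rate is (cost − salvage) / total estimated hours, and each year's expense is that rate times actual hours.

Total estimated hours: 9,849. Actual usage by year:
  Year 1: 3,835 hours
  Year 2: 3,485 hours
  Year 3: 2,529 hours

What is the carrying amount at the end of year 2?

$76,196

Depreciable base = $251,876 − $15,500 = $236,376.
Rate = $236,376 / 9,849 hours = $24 per hour.
Year 1: 3,835 × $24 = $92,040. Book value $159,836.
Year 2: 3,485 × $24 = $83,640. Book value $76,196.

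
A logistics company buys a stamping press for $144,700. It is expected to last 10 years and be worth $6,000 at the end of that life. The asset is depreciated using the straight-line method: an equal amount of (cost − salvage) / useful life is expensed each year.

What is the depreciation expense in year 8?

$13,870

Depreciable base = $144,700 − $6,000 = $138,700.
Annual expense = $138,700 / 10 = $13,870.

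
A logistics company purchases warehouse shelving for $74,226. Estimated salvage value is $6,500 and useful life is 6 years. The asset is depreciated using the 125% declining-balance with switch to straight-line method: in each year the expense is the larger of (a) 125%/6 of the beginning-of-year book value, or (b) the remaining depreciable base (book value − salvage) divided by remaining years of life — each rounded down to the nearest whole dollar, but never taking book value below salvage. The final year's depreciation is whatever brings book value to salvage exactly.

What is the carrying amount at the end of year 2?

$46,521

Depreciable base = $74,226 − $6,500 = $67,726.
Year 1: DB = ⌊$74,226 × 125%/6⌋ = $15,463; SL = ⌊$67,726/6⌋ = $11,287 → take DB $15,463. Book value $58,763.
Year 2: DB = ⌊$58,763 × 125%/6⌋ = $12,242; SL = ⌊$52,263/5⌋ = $10,452 → take DB $12,242. Book value $46,521.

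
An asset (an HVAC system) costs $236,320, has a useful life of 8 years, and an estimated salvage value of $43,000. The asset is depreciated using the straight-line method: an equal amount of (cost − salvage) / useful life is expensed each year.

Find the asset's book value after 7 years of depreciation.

Depreciable base = $236,320 − $43,000 = $193,320.
Annual expense = $193,320 / 8 = $24,165.
End of year 1: book value $212,155.
End of year 2: book value $187,990.
End of year 3: book value $163,825.
End of year 4: book value $139,660.
End of year 5: book value $115,495.
End of year 6: book value $91,330.
End of year 7: book value $67,165.

$67,165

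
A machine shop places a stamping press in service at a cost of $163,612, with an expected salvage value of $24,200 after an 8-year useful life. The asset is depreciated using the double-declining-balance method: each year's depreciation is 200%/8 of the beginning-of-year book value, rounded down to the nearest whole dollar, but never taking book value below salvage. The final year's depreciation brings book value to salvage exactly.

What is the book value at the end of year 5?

$38,826

Depreciable base = $163,612 − $24,200 = $139,412.
Year 1: ⌊$163,612 × 200%/8⌋ = $40,903. Book value $122,709.
Year 2: ⌊$122,709 × 200%/8⌋ = $30,677. Book value $92,032.
Year 3: ⌊$92,032 × 200%/8⌋ = $23,008. Book value $69,024.
Year 4: ⌊$69,024 × 200%/8⌋ = $17,256. Book value $51,768.
Year 5: ⌊$51,768 × 200%/8⌋ = $12,942. Book value $38,826.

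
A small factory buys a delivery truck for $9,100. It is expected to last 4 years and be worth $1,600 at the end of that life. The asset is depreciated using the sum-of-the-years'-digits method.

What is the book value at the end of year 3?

Depreciable base = $9,100 − $1,600 = $7,500.
Sum of the years' digits = 4+3+2+1 = 10.
Year 1: $7,500 × 4/10 = $3,000. Book value $6,100.
Year 2: $7,500 × 3/10 = $2,250. Book value $3,850.
Year 3: $7,500 × 2/10 = $1,500. Book value $2,350.

$2,350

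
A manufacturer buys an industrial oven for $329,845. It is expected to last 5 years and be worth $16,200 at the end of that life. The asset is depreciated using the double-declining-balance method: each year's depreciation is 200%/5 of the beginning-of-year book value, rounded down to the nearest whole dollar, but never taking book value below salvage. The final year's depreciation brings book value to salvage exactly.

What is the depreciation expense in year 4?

$28,498

Depreciable base = $329,845 − $16,200 = $313,645.
Year 1: ⌊$329,845 × 200%/5⌋ = $131,938. Book value $197,907.
Year 2: ⌊$197,907 × 200%/5⌋ = $79,162. Book value $118,745.
Year 3: ⌊$118,745 × 200%/5⌋ = $47,498. Book value $71,247.
Year 4: ⌊$71,247 × 200%/5⌋ = $28,498. Book value $42,749.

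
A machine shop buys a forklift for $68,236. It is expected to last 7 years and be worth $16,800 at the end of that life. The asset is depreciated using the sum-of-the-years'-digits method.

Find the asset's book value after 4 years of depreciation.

$27,822

Depreciable base = $68,236 − $16,800 = $51,436.
Sum of the years' digits = 7+6+5+4+3+2+1 = 28.
Year 1: $51,436 × 7/28 = $12,859. Book value $55,377.
Year 2: $51,436 × 6/28 = $11,022. Book value $44,355.
Year 3: $51,436 × 5/28 = $9,185. Book value $35,170.
Year 4: $51,436 × 4/28 = $7,348. Book value $27,822.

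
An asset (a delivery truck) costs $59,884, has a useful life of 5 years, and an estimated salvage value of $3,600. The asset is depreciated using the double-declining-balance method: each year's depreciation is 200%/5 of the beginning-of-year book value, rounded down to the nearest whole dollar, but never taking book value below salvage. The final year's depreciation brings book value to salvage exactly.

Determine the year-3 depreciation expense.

$8,623

Depreciable base = $59,884 − $3,600 = $56,284.
Year 1: ⌊$59,884 × 200%/5⌋ = $23,953. Book value $35,931.
Year 2: ⌊$35,931 × 200%/5⌋ = $14,372. Book value $21,559.
Year 3: ⌊$21,559 × 200%/5⌋ = $8,623. Book value $12,936.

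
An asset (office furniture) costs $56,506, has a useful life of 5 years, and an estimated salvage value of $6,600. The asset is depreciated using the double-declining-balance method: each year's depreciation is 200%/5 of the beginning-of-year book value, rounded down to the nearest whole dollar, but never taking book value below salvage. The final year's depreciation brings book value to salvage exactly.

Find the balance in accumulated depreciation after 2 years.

$36,163

Depreciable base = $56,506 − $6,600 = $49,906.
Year 1: ⌊$56,506 × 200%/5⌋ = $22,602. Book value $33,904.
Year 2: ⌊$33,904 × 200%/5⌋ = $13,561. Book value $20,343.
Accumulated through year 2 = $56,506 − $20,343 = $36,163.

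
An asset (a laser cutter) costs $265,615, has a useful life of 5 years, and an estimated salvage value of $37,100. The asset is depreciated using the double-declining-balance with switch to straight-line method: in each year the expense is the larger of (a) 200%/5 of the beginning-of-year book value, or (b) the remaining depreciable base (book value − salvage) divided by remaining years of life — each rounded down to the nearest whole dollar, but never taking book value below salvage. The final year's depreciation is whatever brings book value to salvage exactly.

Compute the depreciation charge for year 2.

$63,747

Depreciable base = $265,615 − $37,100 = $228,515.
Year 1: DB = ⌊$265,615 × 200%/5⌋ = $106,246; SL = ⌊$228,515/5⌋ = $45,703 → take DB $106,246. Book value $159,369.
Year 2: DB = ⌊$159,369 × 200%/5⌋ = $63,747; SL = ⌊$122,269/4⌋ = $30,567 → take DB $63,747. Book value $95,622.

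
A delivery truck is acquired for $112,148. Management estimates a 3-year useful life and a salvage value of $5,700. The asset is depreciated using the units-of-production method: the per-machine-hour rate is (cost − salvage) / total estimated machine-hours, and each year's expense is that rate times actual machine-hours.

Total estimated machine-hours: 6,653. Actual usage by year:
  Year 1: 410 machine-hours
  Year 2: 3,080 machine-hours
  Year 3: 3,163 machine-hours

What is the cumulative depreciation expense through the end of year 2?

$55,840

Depreciable base = $112,148 − $5,700 = $106,448.
Rate = $106,448 / 6,653 machine-hours = $16 per machine-hour.
Year 1: 410 × $16 = $6,560. Book value $105,588.
Year 2: 3,080 × $16 = $49,280. Book value $56,308.
Accumulated through year 2 = $112,148 − $56,308 = $55,840.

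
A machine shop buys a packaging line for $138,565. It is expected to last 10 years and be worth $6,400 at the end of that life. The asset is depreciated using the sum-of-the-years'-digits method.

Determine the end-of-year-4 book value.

Depreciable base = $138,565 − $6,400 = $132,165.
Sum of the years' digits = 10+9+8+7+6+5+4+3+2+1 = 55.
Year 1: $132,165 × 10/55 = $24,030. Book value $114,535.
Year 2: $132,165 × 9/55 = $21,627. Book value $92,908.
Year 3: $132,165 × 8/55 = $19,224. Book value $73,684.
Year 4: $132,165 × 7/55 = $16,821. Book value $56,863.

$56,863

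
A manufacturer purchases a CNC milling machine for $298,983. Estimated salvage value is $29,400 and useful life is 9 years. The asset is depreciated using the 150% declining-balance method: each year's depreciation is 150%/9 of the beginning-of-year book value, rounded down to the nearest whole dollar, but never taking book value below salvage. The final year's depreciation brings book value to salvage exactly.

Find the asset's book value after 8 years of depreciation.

$69,535

Depreciable base = $298,983 − $29,400 = $269,583.
Year 1: ⌊$298,983 × 150%/9⌋ = $49,830. Book value $249,153.
Year 2: ⌊$249,153 × 150%/9⌋ = $41,525. Book value $207,628.
Year 3: ⌊$207,628 × 150%/9⌋ = $34,604. Book value $173,024.
Year 4: ⌊$173,024 × 150%/9⌋ = $28,837. Book value $144,187.
Year 5: ⌊$144,187 × 150%/9⌋ = $24,031. Book value $120,156.
Year 6: ⌊$120,156 × 150%/9⌋ = $20,026. Book value $100,130.
Year 7: ⌊$100,130 × 150%/9⌋ = $16,688. Book value $83,442.
Year 8: ⌊$83,442 × 150%/9⌋ = $13,907. Book value $69,535.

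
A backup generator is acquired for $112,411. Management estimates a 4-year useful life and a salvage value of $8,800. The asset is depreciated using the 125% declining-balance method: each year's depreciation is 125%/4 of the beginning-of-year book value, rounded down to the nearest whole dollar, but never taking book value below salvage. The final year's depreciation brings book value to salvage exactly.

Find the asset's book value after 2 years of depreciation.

$53,133

Depreciable base = $112,411 − $8,800 = $103,611.
Year 1: ⌊$112,411 × 125%/4⌋ = $35,128. Book value $77,283.
Year 2: ⌊$77,283 × 125%/4⌋ = $24,150. Book value $53,133.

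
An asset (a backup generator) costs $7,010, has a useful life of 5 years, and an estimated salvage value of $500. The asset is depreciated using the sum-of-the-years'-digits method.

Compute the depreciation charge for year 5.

$434

Depreciable base = $7,010 − $500 = $6,510.
Sum of the years' digits = 5+4+3+2+1 = 15.
Year 1: $6,510 × 5/15 = $2,170. Book value $4,840.
Year 2: $6,510 × 4/15 = $1,736. Book value $3,104.
Year 3: $6,510 × 3/15 = $1,302. Book value $1,802.
Year 4: $6,510 × 2/15 = $868. Book value $934.
Year 5: $6,510 × 1/15 = $434. Book value $500.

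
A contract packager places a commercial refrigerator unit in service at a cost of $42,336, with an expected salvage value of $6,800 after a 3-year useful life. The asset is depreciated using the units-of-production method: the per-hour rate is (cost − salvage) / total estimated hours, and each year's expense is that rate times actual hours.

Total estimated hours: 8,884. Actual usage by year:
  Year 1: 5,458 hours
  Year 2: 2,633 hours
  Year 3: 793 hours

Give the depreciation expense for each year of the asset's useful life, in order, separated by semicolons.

Depreciable base = $42,336 − $6,800 = $35,536.
Rate = $35,536 / 8,884 hours = $4 per hour.
Year 1: 5,458 × $4 = $21,832. Book value $20,504.
Year 2: 2,633 × $4 = $10,532. Book value $9,972.
Year 3: 793 × $4 = $3,172. Book value $6,800.

$21,832; $10,532; $3,172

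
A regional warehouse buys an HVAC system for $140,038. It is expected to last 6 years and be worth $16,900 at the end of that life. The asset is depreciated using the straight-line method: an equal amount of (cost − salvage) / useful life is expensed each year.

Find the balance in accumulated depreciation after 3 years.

Depreciable base = $140,038 − $16,900 = $123,138.
Annual expense = $123,138 / 6 = $20,523.
End of year 1: book value $119,515.
End of year 2: book value $98,992.
End of year 3: book value $78,469.
Accumulated through year 3 = $140,038 − $78,469 = $61,569.

$61,569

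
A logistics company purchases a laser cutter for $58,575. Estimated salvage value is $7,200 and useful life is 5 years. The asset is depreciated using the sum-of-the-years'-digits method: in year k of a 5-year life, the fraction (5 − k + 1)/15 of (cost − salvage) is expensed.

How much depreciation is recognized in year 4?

$6,850

Depreciable base = $58,575 − $7,200 = $51,375.
Sum of the years' digits = 5+4+3+2+1 = 15.
Year 1: $51,375 × 5/15 = $17,125. Book value $41,450.
Year 2: $51,375 × 4/15 = $13,700. Book value $27,750.
Year 3: $51,375 × 3/15 = $10,275. Book value $17,475.
Year 4: $51,375 × 2/15 = $6,850. Book value $10,625.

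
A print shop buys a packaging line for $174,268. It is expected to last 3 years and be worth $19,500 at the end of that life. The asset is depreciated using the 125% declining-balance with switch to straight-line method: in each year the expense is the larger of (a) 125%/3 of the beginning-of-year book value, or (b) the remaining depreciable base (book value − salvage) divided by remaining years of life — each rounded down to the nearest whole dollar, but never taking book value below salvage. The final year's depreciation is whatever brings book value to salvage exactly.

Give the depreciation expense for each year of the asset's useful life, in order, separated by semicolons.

$72,611; $42,357; $39,800

Depreciable base = $174,268 − $19,500 = $154,768.
Year 1: DB = ⌊$174,268 × 125%/3⌋ = $72,611; SL = ⌊$154,768/3⌋ = $51,589 → take DB $72,611. Book value $101,657.
Year 2: DB = ⌊$101,657 × 125%/3⌋ = $42,357; SL = ⌊$82,157/2⌋ = $41,078 → take DB $42,357. Book value $59,300.
Year 3 (final): $59,300 − $19,500 = $39,800. Book value $19,500.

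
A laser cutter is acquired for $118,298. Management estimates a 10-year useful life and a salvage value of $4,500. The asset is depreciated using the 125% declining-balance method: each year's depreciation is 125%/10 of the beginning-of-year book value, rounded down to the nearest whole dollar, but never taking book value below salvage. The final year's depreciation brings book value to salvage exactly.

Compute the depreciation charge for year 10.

$31,070

Depreciable base = $118,298 − $4,500 = $113,798.
Year 1: ⌊$118,298 × 125%/10⌋ = $14,787. Book value $103,511.
Year 2: ⌊$103,511 × 125%/10⌋ = $12,938. Book value $90,573.
Year 3: ⌊$90,573 × 125%/10⌋ = $11,321. Book value $79,252.
Year 4: ⌊$79,252 × 125%/10⌋ = $9,906. Book value $69,346.
Year 5: ⌊$69,346 × 125%/10⌋ = $8,668. Book value $60,678.
Year 6: ⌊$60,678 × 125%/10⌋ = $7,584. Book value $53,094.
Year 7: ⌊$53,094 × 125%/10⌋ = $6,636. Book value $46,458.
Year 8: ⌊$46,458 × 125%/10⌋ = $5,807. Book value $40,651.
Year 9: ⌊$40,651 × 125%/10⌋ = $5,081. Book value $35,570.
Year 10 (final): $35,570 − $4,500 = $31,070. Book value $4,500.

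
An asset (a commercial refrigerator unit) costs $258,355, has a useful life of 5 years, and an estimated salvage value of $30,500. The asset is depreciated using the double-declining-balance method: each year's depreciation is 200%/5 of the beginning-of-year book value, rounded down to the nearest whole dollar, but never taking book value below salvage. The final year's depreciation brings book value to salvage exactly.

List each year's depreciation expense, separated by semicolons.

Depreciable base = $258,355 − $30,500 = $227,855.
Year 1: ⌊$258,355 × 200%/5⌋ = $103,342. Book value $155,013.
Year 2: ⌊$155,013 × 200%/5⌋ = $62,005. Book value $93,008.
Year 3: ⌊$93,008 × 200%/5⌋ = $37,203. Book value $55,805.
Year 4: ⌊$55,805 × 200%/5⌋ = $22,322. Book value $33,483.
Year 5 (final): $33,483 − $30,500 = $2,983. Book value $30,500.

$103,342; $62,005; $37,203; $22,322; $2,983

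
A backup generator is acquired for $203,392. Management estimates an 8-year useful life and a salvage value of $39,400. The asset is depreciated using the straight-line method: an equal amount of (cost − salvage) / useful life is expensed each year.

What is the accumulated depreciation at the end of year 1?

Depreciable base = $203,392 − $39,400 = $163,992.
Annual expense = $163,992 / 8 = $20,499.
End of year 1: book value $182,893.
Accumulated through year 1 = $203,392 − $182,893 = $20,499.

$20,499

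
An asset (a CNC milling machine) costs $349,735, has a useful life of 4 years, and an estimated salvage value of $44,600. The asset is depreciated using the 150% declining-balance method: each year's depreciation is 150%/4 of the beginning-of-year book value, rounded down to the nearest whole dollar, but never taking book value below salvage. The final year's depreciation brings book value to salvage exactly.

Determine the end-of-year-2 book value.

Depreciable base = $349,735 − $44,600 = $305,135.
Year 1: ⌊$349,735 × 150%/4⌋ = $131,150. Book value $218,585.
Year 2: ⌊$218,585 × 150%/4⌋ = $81,969. Book value $136,616.

$136,616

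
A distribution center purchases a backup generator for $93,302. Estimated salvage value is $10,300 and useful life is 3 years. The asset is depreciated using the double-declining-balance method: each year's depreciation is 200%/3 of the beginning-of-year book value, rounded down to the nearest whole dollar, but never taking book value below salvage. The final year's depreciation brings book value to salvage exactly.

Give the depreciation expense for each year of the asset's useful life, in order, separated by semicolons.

$62,201; $20,734; $67

Depreciable base = $93,302 − $10,300 = $83,002.
Year 1: ⌊$93,302 × 200%/3⌋ = $62,201. Book value $31,101.
Year 2: ⌊$31,101 × 200%/3⌋ = $20,734. Book value $10,367.
Year 3 (final): $10,367 − $10,300 = $67. Book value $10,300.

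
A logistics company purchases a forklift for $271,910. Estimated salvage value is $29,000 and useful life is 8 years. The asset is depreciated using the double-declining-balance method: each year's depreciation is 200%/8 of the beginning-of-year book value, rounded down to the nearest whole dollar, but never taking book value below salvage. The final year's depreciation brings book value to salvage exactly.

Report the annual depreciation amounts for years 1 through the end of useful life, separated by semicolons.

$67,977; $50,983; $38,237; $28,678; $21,508; $16,131; $12,099; $7,297

Depreciable base = $271,910 − $29,000 = $242,910.
Year 1: ⌊$271,910 × 200%/8⌋ = $67,977. Book value $203,933.
Year 2: ⌊$203,933 × 200%/8⌋ = $50,983. Book value $152,950.
Year 3: ⌊$152,950 × 200%/8⌋ = $38,237. Book value $114,713.
Year 4: ⌊$114,713 × 200%/8⌋ = $28,678. Book value $86,035.
Year 5: ⌊$86,035 × 200%/8⌋ = $21,508. Book value $64,527.
Year 6: ⌊$64,527 × 200%/8⌋ = $16,131. Book value $48,396.
Year 7: ⌊$48,396 × 200%/8⌋ = $12,099. Book value $36,297.
Year 8 (final): $36,297 − $29,000 = $7,297. Book value $29,000.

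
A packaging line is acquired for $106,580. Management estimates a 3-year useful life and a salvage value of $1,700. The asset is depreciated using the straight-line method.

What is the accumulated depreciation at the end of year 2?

Depreciable base = $106,580 − $1,700 = $104,880.
Annual expense = $104,880 / 3 = $34,960.
End of year 1: book value $71,620.
End of year 2: book value $36,660.
Accumulated through year 2 = $106,580 − $36,660 = $69,920.

$69,920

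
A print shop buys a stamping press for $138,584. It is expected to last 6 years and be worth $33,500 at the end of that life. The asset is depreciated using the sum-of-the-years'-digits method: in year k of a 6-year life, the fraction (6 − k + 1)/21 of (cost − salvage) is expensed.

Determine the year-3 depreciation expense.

$20,016

Depreciable base = $138,584 − $33,500 = $105,084.
Sum of the years' digits = 6+5+4+3+2+1 = 21.
Year 1: $105,084 × 6/21 = $30,024. Book value $108,560.
Year 2: $105,084 × 5/21 = $25,020. Book value $83,540.
Year 3: $105,084 × 4/21 = $20,016. Book value $63,524.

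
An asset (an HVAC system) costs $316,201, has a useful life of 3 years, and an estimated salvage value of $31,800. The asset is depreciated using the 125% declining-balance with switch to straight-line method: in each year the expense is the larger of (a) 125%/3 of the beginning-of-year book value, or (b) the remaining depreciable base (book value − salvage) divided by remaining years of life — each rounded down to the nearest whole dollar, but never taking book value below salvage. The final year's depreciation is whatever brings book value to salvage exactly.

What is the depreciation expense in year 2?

Depreciable base = $316,201 − $31,800 = $284,401.
Year 1: DB = ⌊$316,201 × 125%/3⌋ = $131,750; SL = ⌊$284,401/3⌋ = $94,800 → take DB $131,750. Book value $184,451.
Year 2: DB = ⌊$184,451 × 125%/3⌋ = $76,854; SL = ⌊$152,651/2⌋ = $76,325 → take DB $76,854. Book value $107,597.

$76,854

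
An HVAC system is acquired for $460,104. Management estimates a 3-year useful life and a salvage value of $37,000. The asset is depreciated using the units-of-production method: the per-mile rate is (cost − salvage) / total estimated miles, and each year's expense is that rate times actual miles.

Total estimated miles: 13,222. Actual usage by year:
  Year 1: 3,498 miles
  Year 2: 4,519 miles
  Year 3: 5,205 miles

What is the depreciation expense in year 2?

Depreciable base = $460,104 − $37,000 = $423,104.
Rate = $423,104 / 13,222 miles = $32 per mile.
Year 1: 3,498 × $32 = $111,936. Book value $348,168.
Year 2: 4,519 × $32 = $144,608. Book value $203,560.

$144,608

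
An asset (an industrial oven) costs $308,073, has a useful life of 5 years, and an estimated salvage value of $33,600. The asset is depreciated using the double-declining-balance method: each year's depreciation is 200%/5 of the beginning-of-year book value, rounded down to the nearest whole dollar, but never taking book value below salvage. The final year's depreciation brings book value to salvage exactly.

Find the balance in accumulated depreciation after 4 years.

$268,146

Depreciable base = $308,073 − $33,600 = $274,473.
Year 1: ⌊$308,073 × 200%/5⌋ = $123,229. Book value $184,844.
Year 2: ⌊$184,844 × 200%/5⌋ = $73,937. Book value $110,907.
Year 3: ⌊$110,907 × 200%/5⌋ = $44,362. Book value $66,545.
Year 4: ⌊$66,545 × 200%/5⌋ = $26,618. Book value $39,927.
Accumulated through year 4 = $308,073 − $39,927 = $268,146.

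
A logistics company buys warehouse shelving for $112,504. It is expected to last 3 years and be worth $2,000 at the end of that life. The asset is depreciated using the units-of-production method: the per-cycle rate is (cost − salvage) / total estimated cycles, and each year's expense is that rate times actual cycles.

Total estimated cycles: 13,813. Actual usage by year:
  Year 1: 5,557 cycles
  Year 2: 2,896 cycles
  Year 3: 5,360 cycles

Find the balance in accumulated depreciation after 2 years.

Depreciable base = $112,504 − $2,000 = $110,504.
Rate = $110,504 / 13,813 cycles = $8 per cycle.
Year 1: 5,557 × $8 = $44,456. Book value $68,048.
Year 2: 2,896 × $8 = $23,168. Book value $44,880.
Accumulated through year 2 = $112,504 − $44,880 = $67,624.

$67,624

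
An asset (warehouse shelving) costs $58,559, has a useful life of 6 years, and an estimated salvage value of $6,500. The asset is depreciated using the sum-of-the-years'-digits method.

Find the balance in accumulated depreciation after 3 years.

Depreciable base = $58,559 − $6,500 = $52,059.
Sum of the years' digits = 6+5+4+3+2+1 = 21.
Year 1: $52,059 × 6/21 = $14,874. Book value $43,685.
Year 2: $52,059 × 5/21 = $12,395. Book value $31,290.
Year 3: $52,059 × 4/21 = $9,916. Book value $21,374.
Accumulated through year 3 = $58,559 − $21,374 = $37,185.

$37,185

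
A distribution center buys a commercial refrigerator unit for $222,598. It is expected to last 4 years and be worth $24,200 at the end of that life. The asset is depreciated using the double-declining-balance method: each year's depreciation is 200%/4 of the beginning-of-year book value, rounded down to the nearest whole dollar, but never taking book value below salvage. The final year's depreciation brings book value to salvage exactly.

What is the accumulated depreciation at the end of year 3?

Depreciable base = $222,598 − $24,200 = $198,398.
Year 1: ⌊$222,598 × 200%/4⌋ = $111,299. Book value $111,299.
Year 2: ⌊$111,299 × 200%/4⌋ = $55,649. Book value $55,650.
Year 3: ⌊$55,650 × 200%/4⌋ = $27,825. Book value $27,825.
Accumulated through year 3 = $222,598 − $27,825 = $194,773.

$194,773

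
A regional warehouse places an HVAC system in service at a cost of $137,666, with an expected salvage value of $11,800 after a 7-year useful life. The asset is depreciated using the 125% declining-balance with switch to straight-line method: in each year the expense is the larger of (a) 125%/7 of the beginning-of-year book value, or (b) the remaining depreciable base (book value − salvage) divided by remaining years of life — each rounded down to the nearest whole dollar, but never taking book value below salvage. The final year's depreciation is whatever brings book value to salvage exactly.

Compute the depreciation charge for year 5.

Depreciable base = $137,666 − $11,800 = $125,866.
Year 1: DB = ⌊$137,666 × 125%/7⌋ = $24,583; SL = ⌊$125,866/7⌋ = $17,980 → take DB $24,583. Book value $113,083.
Year 2: DB = ⌊$113,083 × 125%/7⌋ = $20,193; SL = ⌊$101,283/6⌋ = $16,880 → take DB $20,193. Book value $92,890.
Year 3: DB = ⌊$92,890 × 125%/7⌋ = $16,587; SL = ⌊$81,090/5⌋ = $16,218 → take DB $16,587. Book value $76,303.
Year 4: DB = ⌊$76,303 × 125%/7⌋ = $13,625; SL = ⌊$64,503/4⌋ = $16,125 → take SL $16,125. Book value $60,178.
Year 5: DB = ⌊$60,178 × 125%/7⌋ = $10,746; SL = ⌊$48,378/3⌋ = $16,126 → take SL $16,126. Book value $44,052.

$16,126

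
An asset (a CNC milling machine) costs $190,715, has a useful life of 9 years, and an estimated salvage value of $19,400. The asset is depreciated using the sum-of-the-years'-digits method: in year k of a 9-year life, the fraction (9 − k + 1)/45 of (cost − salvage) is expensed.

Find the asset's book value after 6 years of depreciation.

$42,242

Depreciable base = $190,715 − $19,400 = $171,315.
Sum of the years' digits = 9+8+7+6+5+4+3+2+1 = 45.
Year 1: $171,315 × 9/45 = $34,263. Book value $156,452.
Year 2: $171,315 × 8/45 = $30,456. Book value $125,996.
Year 3: $171,315 × 7/45 = $26,649. Book value $99,347.
Year 4: $171,315 × 6/45 = $22,842. Book value $76,505.
Year 5: $171,315 × 5/45 = $19,035. Book value $57,470.
Year 6: $171,315 × 4/45 = $15,228. Book value $42,242.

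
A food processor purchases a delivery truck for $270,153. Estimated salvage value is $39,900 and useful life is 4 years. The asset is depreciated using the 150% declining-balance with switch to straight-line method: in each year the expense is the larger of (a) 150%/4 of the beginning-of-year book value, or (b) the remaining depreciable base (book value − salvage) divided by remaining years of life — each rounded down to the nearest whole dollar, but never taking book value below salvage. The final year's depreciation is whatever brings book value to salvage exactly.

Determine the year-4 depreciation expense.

$26,056

Depreciable base = $270,153 − $39,900 = $230,253.
Year 1: DB = ⌊$270,153 × 150%/4⌋ = $101,307; SL = ⌊$230,253/4⌋ = $57,563 → take DB $101,307. Book value $168,846.
Year 2: DB = ⌊$168,846 × 150%/4⌋ = $63,317; SL = ⌊$128,946/3⌋ = $42,982 → take DB $63,317. Book value $105,529.
Year 3: DB = ⌊$105,529 × 150%/4⌋ = $39,573; SL = ⌊$65,629/2⌋ = $32,814 → take DB $39,573. Book value $65,956.
Year 4 (final): $65,956 − $39,900 = $26,056. Book value $39,900.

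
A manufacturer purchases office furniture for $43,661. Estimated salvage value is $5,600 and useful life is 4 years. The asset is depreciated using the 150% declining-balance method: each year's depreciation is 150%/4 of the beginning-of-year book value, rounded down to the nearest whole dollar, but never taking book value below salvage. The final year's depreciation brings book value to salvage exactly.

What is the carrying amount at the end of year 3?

Depreciable base = $43,661 − $5,600 = $38,061.
Year 1: ⌊$43,661 × 150%/4⌋ = $16,372. Book value $27,289.
Year 2: ⌊$27,289 × 150%/4⌋ = $10,233. Book value $17,056.
Year 3: ⌊$17,056 × 150%/4⌋ = $6,396. Book value $10,660.

$10,660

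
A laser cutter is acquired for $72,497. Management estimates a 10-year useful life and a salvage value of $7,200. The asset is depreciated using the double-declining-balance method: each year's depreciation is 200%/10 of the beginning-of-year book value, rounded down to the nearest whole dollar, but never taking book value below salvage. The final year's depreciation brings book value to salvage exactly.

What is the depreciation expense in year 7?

$3,801

Depreciable base = $72,497 − $7,200 = $65,297.
Year 1: ⌊$72,497 × 200%/10⌋ = $14,499. Book value $57,998.
Year 2: ⌊$57,998 × 200%/10⌋ = $11,599. Book value $46,399.
Year 3: ⌊$46,399 × 200%/10⌋ = $9,279. Book value $37,120.
Year 4: ⌊$37,120 × 200%/10⌋ = $7,424. Book value $29,696.
Year 5: ⌊$29,696 × 200%/10⌋ = $5,939. Book value $23,757.
Year 6: ⌊$23,757 × 200%/10⌋ = $4,751. Book value $19,006.
Year 7: ⌊$19,006 × 200%/10⌋ = $3,801. Book value $15,205.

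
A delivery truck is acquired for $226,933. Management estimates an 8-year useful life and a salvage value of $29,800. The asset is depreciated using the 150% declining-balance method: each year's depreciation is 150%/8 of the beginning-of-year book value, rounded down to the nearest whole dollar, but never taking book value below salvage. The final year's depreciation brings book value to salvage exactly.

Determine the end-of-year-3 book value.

$121,723

Depreciable base = $226,933 − $29,800 = $197,133.
Year 1: ⌊$226,933 × 150%/8⌋ = $42,549. Book value $184,384.
Year 2: ⌊$184,384 × 150%/8⌋ = $34,572. Book value $149,812.
Year 3: ⌊$149,812 × 150%/8⌋ = $28,089. Book value $121,723.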